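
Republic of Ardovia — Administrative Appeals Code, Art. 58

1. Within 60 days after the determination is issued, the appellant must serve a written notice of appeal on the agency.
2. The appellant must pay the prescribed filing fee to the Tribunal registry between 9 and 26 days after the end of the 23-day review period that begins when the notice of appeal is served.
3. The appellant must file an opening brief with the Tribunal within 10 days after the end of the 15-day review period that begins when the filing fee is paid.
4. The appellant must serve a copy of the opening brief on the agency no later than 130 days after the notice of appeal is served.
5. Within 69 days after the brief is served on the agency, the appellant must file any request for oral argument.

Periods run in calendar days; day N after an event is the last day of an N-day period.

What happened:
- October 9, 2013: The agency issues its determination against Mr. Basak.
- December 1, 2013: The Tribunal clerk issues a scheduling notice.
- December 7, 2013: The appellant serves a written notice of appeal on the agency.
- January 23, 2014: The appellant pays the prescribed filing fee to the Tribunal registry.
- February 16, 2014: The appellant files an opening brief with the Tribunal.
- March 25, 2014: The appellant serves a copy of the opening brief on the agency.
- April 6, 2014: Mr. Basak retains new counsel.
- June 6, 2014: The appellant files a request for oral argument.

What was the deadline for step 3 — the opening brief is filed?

The filing fee is paid on January 23, 2014; the 15-day review period therefore ends February 7, 2014, and step 3 runs from that date. 10 days after February 7, 2014 is February 17, 2014.

February 17, 2014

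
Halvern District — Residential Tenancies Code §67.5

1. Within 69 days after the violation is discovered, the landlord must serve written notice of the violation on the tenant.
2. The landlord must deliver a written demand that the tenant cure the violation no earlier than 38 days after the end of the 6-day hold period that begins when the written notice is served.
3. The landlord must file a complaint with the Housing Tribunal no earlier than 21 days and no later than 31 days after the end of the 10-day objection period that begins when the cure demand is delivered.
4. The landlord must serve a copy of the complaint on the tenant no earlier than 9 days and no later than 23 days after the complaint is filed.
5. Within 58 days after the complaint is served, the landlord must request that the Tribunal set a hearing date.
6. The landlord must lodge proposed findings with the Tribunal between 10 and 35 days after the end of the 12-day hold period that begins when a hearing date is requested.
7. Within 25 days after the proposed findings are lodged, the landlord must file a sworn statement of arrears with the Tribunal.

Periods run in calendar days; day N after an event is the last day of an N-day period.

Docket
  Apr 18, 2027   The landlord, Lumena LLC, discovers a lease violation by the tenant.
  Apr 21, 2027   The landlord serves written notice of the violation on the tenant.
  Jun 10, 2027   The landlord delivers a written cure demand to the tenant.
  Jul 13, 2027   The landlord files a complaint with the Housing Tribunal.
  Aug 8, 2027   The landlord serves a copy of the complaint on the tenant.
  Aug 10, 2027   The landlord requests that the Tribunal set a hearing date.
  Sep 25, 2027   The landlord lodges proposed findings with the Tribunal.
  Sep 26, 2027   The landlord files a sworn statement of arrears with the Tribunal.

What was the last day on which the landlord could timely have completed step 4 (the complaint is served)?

Aug 5, 2027

Step 4 runs from Jul 13, 2027, when the complaint is filed. The window is 9–23 days after Jul 13, 2027; it closes on Aug 5, 2027.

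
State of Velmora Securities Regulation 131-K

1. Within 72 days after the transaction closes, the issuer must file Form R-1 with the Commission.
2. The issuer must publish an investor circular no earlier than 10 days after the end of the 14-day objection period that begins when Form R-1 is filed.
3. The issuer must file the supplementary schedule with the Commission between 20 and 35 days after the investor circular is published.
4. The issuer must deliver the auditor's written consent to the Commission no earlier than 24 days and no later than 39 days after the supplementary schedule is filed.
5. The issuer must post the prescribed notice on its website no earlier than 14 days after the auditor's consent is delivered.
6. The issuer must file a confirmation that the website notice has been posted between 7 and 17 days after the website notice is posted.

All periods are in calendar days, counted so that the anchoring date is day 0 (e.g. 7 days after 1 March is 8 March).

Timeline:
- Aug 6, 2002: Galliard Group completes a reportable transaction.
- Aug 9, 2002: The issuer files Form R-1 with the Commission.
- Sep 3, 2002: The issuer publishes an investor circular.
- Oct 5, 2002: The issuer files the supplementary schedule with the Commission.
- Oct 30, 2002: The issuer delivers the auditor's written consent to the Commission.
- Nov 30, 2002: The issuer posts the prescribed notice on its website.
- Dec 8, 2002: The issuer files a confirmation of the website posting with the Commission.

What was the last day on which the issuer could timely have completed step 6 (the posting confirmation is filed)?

Step 6 runs from Nov 30, 2002, when the website notice is posted. The window is 7–17 days after Nov 30, 2002; it closes on Dec 17, 2002.

Dec 17, 2002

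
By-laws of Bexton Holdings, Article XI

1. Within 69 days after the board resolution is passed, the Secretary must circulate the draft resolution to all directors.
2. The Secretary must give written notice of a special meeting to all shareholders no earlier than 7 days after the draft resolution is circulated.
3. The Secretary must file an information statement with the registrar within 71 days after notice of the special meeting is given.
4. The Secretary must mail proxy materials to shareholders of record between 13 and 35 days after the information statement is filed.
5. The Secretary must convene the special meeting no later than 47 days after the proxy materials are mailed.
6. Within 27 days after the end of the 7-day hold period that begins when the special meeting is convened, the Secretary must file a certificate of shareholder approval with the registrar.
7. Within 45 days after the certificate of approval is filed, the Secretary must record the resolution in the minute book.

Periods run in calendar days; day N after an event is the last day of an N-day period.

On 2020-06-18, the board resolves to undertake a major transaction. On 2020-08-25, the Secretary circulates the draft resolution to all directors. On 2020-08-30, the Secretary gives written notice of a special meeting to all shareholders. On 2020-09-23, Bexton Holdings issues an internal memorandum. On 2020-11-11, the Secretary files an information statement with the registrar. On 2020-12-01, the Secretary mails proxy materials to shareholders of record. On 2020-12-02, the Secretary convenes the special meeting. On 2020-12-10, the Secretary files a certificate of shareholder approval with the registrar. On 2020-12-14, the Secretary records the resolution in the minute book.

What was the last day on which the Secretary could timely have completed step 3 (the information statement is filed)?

2020-11-09

Step 3 runs from 2020-08-30, when notice of the special meeting is given. 71 days after 2020-08-30 is 2020-11-09.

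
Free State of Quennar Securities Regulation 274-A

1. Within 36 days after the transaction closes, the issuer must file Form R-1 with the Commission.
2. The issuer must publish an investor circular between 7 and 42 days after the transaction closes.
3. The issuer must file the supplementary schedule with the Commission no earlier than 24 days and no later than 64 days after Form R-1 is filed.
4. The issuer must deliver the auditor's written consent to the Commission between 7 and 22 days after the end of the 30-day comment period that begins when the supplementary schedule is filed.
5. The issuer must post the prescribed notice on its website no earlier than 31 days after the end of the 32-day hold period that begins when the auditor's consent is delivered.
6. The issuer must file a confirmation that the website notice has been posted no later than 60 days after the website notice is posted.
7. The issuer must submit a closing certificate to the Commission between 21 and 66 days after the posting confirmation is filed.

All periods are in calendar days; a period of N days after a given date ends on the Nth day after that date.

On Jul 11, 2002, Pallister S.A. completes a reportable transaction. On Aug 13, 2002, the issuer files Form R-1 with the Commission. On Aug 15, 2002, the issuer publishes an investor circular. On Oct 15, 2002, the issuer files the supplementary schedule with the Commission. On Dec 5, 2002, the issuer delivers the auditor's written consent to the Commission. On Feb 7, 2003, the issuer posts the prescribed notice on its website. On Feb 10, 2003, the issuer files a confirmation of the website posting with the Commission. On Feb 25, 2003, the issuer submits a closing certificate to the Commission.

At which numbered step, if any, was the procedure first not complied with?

Step 1: 36 days after Jul 11, 2002 (when the transaction closes) is Aug 16, 2002; Aug 13, 2002 is within that limit.
Step 2: the window is 7–42 days after Jul 11, 2002 (when the transaction closes), so Jul 18, 2002 through Aug 22, 2002; done Aug 15, 2002 — within the window.
Step 3: the window is 24–64 days after Aug 13, 2002 (when Form R-1 is filed), so Sep 6, 2002 through Oct 16, 2002; done Oct 15, 2002, which is between those dates.
Step 4: the window is 7–22 days after Nov 14, 2002 (end of the 30-day comment period, which began when the supplementary schedule is filed on Oct 15, 2002), so Nov 21, 2002 through Dec 6, 2002; done Dec 5, 2002 — within the window.
Step 5: the earliest permitted date is 31 days after Jan 6, 2003 (end of the 32-day hold period, which began when the auditor's consent is delivered on Dec 5, 2002), i.e. Feb 6, 2003; done Feb 7, 2003, after the minimum wait.
Step 6: 60 days after Feb 7, 2003 (when the website notice is posted) is Apr 8, 2003; done Feb 10, 2003 — timely.
Step 7: the window is 21–66 days after Feb 10, 2003 (when the posting confirmation is filed), so Mar 3, 2003 through Apr 17, 2003; Feb 25, 2003 is 6 days too early.
The analysis stops there.

Step 7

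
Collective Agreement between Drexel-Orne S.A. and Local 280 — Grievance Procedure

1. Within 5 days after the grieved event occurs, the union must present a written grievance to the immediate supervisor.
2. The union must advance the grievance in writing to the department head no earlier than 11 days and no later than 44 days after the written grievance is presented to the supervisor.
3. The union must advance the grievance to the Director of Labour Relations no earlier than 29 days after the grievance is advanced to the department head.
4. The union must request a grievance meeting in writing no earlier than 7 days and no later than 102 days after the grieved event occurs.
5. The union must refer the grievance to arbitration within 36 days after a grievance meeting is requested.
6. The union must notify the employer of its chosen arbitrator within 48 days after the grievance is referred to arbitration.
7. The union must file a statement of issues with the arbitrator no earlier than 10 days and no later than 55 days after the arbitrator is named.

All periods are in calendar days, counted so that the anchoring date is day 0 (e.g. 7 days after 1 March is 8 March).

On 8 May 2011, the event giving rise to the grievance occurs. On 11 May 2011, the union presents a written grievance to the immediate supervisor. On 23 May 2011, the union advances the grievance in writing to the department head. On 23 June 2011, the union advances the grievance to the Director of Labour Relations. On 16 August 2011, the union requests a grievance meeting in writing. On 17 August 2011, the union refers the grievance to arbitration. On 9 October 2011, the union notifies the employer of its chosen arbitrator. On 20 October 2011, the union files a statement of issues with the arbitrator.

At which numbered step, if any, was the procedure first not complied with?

Step 6

Step 1 — counting 5 days from 8 May 2011 (when the grieved event occurs) gives a deadline of 13 May 2011; done 11 May 2011 — timely.
Step 2 — 11 and 44 days from 11 May 2011 (when the written grievance is presented to the supervisor) are 22 May 2011 and 24 June 2011 respectively; done 23 May 2011 — within the window.
Step 3 — must wait 29 days from 23 May 2011 (when the grievance is advanced to the department head), so not before 21 June 2011; done 23 June 2011, after the minimum wait.
Step 4 — 7 and 102 days from 8 May 2011 (when the grieved event occurs) are 15 May 2011 and 18 August 2011 respectively; done 16 August 2011, which is between those dates.
Step 5 — counting 36 days from 16 August 2011 (when a grievance meeting is requested) gives a deadline of 21 September 2011; done 17 August 2011 — timely.
Step 6 — counting 48 days from 17 August 2011 (when the grievance is referred to arbitration) gives a deadline of 4 October 2011; done 9 October 2011 — 5 days late.
That is the first point of non-compliance.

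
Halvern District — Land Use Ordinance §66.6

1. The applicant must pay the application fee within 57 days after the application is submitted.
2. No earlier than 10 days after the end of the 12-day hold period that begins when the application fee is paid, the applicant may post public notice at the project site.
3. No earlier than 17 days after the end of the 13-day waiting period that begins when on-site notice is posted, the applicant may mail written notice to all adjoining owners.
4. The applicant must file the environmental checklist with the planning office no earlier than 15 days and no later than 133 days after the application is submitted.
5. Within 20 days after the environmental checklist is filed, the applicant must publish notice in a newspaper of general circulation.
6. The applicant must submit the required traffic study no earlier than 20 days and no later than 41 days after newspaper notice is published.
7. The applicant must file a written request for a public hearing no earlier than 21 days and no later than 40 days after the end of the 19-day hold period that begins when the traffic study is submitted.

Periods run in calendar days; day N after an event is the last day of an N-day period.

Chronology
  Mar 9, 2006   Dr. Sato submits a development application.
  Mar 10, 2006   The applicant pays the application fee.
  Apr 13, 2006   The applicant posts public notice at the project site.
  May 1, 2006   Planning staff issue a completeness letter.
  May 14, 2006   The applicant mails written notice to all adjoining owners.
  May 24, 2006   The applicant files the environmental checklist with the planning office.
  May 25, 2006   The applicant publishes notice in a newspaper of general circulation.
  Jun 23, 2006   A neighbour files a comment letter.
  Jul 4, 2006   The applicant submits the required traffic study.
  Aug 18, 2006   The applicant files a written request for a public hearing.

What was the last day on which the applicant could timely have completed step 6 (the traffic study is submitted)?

Step 6 runs from May 25, 2006, when newspaper notice is published. The window is 20–41 days after May 25, 2006; it closes on Jul 5, 2006.

Jul 5, 2006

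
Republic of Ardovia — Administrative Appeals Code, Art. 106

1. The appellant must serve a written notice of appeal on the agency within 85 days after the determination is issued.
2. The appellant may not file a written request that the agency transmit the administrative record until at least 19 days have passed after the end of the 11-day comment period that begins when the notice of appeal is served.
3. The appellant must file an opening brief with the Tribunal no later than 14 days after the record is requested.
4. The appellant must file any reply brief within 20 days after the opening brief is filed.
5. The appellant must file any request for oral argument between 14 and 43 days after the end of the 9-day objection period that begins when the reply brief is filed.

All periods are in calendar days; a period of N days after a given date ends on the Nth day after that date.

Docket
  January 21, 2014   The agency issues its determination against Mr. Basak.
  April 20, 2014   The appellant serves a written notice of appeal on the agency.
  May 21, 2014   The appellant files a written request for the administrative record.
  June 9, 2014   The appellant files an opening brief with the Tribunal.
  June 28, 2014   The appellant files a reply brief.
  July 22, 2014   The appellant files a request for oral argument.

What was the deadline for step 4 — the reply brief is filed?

June 29, 2014

Step 4 runs from June 9, 2014, when the opening brief is filed. 20 days after June 9, 2014 is June 29, 2014.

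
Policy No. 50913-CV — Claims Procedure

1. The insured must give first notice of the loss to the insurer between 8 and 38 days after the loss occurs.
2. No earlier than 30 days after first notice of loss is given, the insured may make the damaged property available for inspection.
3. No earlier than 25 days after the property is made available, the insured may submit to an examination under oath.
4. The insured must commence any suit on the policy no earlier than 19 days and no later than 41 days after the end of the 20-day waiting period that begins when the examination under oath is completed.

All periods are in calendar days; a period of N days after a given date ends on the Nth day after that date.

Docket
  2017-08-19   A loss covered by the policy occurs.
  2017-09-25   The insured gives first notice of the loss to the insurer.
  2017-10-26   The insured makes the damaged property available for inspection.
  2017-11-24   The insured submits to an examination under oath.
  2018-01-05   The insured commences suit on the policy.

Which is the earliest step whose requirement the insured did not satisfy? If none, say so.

None — every step was satisfied

Step 1: the window is 8–38 days after 2017-08-19 (when the loss occurs), so 2017-08-27 through 2017-09-26; done 2017-09-25 — within the window.
Step 2: the earliest permitted date is 30 days after 2017-09-25 (when first notice of loss is given), i.e. 2017-10-25; 2017-10-26 is on or after that date.
Step 3: the earliest permitted date is 25 days after 2017-10-26 (when the property is made available), i.e. 2017-11-20; 2017-11-24 is on or after that date.
Step 4: the window is 19–41 days after 2017-12-14 (end of the 20-day waiting period, which began when the examination under oath is completed on 2017-11-24), so 2018-01-02 through 2018-01-24; done 2018-01-05 — within the window.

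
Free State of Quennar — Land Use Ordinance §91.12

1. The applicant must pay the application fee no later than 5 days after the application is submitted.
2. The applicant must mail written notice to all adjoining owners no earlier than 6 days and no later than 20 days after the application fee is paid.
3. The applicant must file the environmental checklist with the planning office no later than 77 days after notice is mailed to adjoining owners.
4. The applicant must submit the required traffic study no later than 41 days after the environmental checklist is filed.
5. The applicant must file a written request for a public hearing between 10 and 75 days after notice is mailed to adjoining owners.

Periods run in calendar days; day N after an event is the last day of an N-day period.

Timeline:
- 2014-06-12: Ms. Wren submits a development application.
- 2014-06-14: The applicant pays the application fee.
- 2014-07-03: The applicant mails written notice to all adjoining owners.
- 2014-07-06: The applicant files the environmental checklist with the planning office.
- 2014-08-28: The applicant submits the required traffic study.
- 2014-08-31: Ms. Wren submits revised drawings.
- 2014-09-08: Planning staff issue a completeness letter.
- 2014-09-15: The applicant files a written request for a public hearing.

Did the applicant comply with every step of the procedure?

No

Step 1: 5 days after 2014-06-12 (when the application is submitted) is 2014-06-17; completed 2014-06-14, before the deadline.
Step 2: the window is 6–20 days after 2014-06-14 (when the application fee is paid), so 2014-06-20 through 2014-07-04; done 2014-07-03 — within the window.
Step 3: 77 days after 2014-07-03 (when notice is mailed to adjoining owners) is 2014-09-18; 2014-07-06 is within that limit.
Step 4: 41 days after 2014-07-06 (when the environmental checklist is filed) is 2014-08-16; done 2014-08-28 — 12 days late.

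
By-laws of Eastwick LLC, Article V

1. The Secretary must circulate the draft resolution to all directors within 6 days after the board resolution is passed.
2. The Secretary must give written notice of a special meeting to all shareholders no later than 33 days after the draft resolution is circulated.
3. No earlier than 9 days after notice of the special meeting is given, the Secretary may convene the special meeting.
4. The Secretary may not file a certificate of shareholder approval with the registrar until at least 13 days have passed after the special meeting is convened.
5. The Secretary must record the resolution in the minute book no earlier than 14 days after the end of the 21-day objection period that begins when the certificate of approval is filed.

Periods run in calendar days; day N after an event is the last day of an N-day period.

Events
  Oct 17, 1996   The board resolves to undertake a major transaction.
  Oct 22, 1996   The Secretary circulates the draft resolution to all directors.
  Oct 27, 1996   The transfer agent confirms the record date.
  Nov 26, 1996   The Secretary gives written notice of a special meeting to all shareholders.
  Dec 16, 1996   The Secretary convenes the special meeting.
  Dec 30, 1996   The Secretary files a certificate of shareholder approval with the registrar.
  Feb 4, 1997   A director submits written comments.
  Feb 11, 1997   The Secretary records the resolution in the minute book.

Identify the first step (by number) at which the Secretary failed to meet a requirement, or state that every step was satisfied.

Step 1: 6 days after Oct 17, 1996 (when the board resolution is passed) is Oct 23, 1996; Oct 22, 1996 is within that limit.
Step 2: 33 days after Oct 22, 1996 (when the draft resolution is circulated) is Nov 24, 1996; Nov 26, 1996 misses that deadline by 2 days.

Step 2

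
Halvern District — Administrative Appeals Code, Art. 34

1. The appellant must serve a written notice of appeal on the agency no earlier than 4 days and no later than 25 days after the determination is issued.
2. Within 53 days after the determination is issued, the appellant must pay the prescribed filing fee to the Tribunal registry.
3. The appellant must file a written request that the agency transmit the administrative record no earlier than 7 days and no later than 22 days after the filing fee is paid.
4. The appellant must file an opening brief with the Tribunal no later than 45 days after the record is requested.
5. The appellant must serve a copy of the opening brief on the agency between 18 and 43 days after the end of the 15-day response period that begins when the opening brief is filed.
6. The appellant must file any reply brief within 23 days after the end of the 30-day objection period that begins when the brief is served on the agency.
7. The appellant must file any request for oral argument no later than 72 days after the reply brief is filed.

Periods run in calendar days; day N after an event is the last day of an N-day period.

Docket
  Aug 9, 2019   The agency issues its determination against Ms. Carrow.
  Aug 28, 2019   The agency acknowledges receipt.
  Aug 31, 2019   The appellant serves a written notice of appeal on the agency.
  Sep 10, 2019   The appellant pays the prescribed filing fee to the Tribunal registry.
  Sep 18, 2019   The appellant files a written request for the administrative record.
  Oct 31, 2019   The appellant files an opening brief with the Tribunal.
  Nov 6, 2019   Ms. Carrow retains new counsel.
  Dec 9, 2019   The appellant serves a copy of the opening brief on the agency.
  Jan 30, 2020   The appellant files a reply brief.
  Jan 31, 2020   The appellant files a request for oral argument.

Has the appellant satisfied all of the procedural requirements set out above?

Step 1: the window is 4–25 days after Aug 9, 2019 (when the determination is issued), so Aug 13, 2019 through Sep 3, 2019; Aug 31, 2019 falls inside that range.
Step 2: 53 days after Aug 9, 2019 (when the determination is issued) is Oct 1, 2019; completed Sep 10, 2019, before the deadline.
Step 3: the window is 7–22 days after Sep 10, 2019 (when the filing fee is paid), so Sep 17, 2019 through Oct 2, 2019; Sep 18, 2019 falls inside that range.
Step 4: 45 days after Sep 18, 2019 (when the record is requested) is Nov 2, 2019; done Oct 31, 2019 — timely.
Step 5: the window is 18–43 days after Nov 15, 2019 (end of the 15-day response period, which began when the opening brief is filed on Oct 31, 2019), so Dec 3, 2019 through Dec 28, 2019; done Dec 9, 2019, which is between those dates.
Step 6: 23 days after Jan 8, 2020 (end of the 30-day objection period, which began when the brief is served on the agency on Dec 9, 2019) is Jan 31, 2020; completed Jan 30, 2020, before the deadline.
Step 7: 72 days after Jan 30, 2020 (when the reply brief is filed) is Apr 11, 2020; done Jan 31, 2020 — timely.

Yes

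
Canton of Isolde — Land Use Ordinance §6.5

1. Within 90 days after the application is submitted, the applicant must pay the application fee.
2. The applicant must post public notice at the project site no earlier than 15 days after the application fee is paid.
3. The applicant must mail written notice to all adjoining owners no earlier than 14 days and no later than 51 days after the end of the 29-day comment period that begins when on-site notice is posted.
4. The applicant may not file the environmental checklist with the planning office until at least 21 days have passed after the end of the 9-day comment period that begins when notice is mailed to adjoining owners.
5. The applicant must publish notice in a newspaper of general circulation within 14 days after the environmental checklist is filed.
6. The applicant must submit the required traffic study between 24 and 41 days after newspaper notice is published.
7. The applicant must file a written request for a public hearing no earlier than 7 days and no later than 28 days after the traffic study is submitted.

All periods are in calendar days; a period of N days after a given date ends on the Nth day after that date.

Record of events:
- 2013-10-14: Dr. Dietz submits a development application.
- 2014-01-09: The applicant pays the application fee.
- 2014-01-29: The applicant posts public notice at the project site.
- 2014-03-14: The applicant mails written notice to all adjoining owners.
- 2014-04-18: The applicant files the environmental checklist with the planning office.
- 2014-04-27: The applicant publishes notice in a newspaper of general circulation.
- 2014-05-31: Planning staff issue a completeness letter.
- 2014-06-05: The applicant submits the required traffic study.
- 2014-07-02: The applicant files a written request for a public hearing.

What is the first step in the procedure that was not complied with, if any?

None — every step was satisfied

(1) due by 2013-10-14 + 90 days = 2014-01-12; 2014-01-09 is within that limit.
(2) permitted from 2014-01-09 + 15 days = 2014-01-24 onward; 2014-01-29 is on or after that date.
(3) the permitted window runs from 2014-02-27 + 14 = 2014-03-13 to 2014-02-27 + 51 = 2014-04-19; 2014-03-14 falls inside that range.
(4) permitted from 2014-03-23 + 21 days = 2014-04-13 onward; done 2014-04-18, after the minimum wait.
(5) due by 2014-04-18 + 14 days = 2014-05-02; 2014-04-27 is within that limit.
(6) the permitted window runs from 2014-04-27 + 24 = 2014-05-21 to 2014-04-27 + 41 = 2014-06-07; done 2014-06-05, which is between those dates.
(7) the permitted window runs from 2014-06-05 + 7 = 2014-06-12 to 2014-06-05 + 28 = 2014-07-03; done 2014-07-02 — within the window.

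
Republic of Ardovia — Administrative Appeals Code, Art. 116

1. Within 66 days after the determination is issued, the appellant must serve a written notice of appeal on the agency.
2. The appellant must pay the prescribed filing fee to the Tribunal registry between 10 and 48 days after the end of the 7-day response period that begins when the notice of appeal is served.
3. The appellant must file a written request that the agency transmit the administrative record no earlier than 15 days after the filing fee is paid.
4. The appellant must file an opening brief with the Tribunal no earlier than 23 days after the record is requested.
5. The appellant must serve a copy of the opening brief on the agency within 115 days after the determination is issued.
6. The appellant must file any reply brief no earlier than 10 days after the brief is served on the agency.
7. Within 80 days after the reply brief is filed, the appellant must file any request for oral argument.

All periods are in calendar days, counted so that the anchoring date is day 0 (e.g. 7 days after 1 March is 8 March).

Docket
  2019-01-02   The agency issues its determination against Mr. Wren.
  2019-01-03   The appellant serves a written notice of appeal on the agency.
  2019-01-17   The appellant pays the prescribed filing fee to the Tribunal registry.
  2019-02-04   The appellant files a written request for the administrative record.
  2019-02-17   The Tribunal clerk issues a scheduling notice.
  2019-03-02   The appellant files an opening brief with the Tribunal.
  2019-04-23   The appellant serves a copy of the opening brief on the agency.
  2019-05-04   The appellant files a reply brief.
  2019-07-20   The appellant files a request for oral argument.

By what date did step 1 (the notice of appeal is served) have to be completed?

Step 1 runs from 2019-01-02, when the determination is issued. 66 days after 2019-01-02 is 2019-03-09.

2019-03-09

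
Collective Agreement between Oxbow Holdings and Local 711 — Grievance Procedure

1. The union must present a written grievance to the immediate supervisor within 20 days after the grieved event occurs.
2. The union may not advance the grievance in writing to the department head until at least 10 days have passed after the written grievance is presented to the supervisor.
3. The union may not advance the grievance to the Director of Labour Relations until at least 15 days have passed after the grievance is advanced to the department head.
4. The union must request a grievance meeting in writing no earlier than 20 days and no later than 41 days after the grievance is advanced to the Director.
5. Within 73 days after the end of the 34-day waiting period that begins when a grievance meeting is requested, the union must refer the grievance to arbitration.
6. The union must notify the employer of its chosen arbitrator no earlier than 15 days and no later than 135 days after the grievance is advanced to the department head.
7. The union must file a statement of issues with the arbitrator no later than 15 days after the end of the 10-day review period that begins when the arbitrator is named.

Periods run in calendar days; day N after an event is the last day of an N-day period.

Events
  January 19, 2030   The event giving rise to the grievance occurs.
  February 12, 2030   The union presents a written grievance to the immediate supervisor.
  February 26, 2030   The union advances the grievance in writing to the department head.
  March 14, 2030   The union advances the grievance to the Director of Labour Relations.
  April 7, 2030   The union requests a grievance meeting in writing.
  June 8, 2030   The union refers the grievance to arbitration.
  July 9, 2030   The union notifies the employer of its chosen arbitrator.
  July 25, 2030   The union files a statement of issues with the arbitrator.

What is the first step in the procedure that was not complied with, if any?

Step 1

(1) due by January 19, 2030 + 20 days = February 8, 2030; February 12, 2030 misses that deadline by 4 days.
That is the first point of non-compliance.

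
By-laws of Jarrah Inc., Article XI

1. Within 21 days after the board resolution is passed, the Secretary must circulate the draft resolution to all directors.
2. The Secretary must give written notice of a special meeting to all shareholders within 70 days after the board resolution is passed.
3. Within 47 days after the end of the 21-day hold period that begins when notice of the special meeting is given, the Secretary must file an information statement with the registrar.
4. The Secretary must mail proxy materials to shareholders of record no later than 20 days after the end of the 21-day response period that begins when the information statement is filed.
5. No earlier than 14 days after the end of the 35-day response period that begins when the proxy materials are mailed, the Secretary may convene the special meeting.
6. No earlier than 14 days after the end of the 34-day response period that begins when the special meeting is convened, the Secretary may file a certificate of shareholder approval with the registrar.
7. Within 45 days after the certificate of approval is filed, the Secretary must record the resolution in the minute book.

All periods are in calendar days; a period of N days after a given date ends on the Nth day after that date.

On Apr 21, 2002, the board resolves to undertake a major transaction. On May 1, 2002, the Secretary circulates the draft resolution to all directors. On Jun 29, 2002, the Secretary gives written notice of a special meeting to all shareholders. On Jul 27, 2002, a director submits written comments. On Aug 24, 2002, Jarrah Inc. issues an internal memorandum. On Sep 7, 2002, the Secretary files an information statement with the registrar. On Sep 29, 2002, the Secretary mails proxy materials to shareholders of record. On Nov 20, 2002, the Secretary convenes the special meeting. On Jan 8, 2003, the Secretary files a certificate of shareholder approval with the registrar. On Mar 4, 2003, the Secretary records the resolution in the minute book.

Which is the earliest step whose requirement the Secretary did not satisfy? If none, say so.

Step 3

Step 1 — counting 21 days from Apr 21, 2002 (when the board resolution is passed) gives a deadline of May 12, 2002; May 1, 2002 is within that limit.
Step 2 — counting 70 days from Apr 21, 2002 (when the board resolution is passed) gives a deadline of Jun 30, 2002; Jun 29, 2002 is within that limit.
Step 3 — counting 47 days from Jul 20, 2002 (end of the 21-day hold period, which began when notice of the special meeting is given on Jun 29, 2002) gives a deadline of Sep 5, 2002; Sep 7, 2002 misses that deadline by 2 days.
No need to go further; step 3 was not satisfied.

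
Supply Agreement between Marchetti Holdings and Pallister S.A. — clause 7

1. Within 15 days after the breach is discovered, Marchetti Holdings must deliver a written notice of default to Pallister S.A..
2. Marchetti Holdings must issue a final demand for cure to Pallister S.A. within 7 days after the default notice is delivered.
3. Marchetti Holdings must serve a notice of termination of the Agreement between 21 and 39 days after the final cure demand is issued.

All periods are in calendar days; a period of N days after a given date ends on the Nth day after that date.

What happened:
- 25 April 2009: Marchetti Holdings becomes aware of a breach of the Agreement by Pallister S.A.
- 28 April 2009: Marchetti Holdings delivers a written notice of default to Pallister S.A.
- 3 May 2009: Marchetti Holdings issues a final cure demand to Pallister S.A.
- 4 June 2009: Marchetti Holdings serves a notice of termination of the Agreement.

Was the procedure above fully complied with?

Yes

Step 1: 15 days after 25 April 2009 (when the breach is discovered) is 10 May 2009; 28 April 2009 is within that limit.
Step 2: 7 days after 28 April 2009 (when the default notice is delivered) is 5 May 2009; completed 3 May 2009, before the deadline.
Step 3: the window is 21–39 days after 3 May 2009 (when the final cure demand is issued), so 24 May 2009 through 11 June 2009; 4 June 2009 falls inside that range.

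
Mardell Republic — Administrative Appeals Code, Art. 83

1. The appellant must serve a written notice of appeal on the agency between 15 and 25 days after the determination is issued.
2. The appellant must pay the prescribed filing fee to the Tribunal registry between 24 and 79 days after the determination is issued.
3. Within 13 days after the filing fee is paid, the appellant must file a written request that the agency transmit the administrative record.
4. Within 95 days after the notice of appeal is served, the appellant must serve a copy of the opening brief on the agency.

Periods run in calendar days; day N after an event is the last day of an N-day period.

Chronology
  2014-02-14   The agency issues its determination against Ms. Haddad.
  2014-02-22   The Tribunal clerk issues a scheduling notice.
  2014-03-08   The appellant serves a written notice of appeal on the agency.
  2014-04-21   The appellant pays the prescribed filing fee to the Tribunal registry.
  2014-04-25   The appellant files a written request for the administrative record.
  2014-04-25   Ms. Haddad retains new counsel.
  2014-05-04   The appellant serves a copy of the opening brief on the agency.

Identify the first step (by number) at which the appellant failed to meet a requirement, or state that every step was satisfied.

None — every step was satisfied

(1) the permitted window runs from 2014-02-14 + 15 = 2014-03-01 to 2014-02-14 + 25 = 2014-03-11; 2014-03-08 falls inside that range.
(2) the permitted window runs from 2014-02-14 + 24 = 2014-03-10 to 2014-02-14 + 79 = 2014-05-04; done 2014-04-21 — within the window.
(3) due by 2014-04-21 + 13 days = 2014-05-04; done 2014-04-25 — timely.
(4) due by 2014-03-08 + 95 days = 2014-06-11; completed 2014-05-04, before the deadline.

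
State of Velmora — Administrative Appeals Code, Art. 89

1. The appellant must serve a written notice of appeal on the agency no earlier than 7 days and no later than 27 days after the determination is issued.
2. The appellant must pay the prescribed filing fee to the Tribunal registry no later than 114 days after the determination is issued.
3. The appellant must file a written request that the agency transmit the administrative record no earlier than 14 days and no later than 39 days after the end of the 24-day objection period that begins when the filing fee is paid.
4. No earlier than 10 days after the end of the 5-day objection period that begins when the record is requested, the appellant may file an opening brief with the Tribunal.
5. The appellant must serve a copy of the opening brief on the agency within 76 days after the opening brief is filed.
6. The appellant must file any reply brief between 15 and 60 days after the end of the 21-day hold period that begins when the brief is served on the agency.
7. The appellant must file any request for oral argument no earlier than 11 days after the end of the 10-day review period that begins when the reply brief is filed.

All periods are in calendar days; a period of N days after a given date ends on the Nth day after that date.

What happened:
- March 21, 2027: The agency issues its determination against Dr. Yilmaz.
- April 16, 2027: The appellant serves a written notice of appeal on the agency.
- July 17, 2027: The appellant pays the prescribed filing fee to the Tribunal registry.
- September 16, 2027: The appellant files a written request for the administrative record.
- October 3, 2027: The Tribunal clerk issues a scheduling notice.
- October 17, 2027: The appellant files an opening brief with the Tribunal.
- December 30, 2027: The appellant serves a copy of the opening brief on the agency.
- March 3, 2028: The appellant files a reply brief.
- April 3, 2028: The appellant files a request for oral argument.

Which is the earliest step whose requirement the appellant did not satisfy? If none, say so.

Step 2

Step 1: the window is 7–27 days after March 21, 2027 (when the determination is issued), so March 28, 2027 through April 17, 2027; April 16, 2027 falls inside that range.
Step 2: 114 days after March 21, 2027 (when the determination is issued) is July 13, 2027; July 17, 2027 misses that deadline by 4 days.
No need to go further; step 2 was not satisfied.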